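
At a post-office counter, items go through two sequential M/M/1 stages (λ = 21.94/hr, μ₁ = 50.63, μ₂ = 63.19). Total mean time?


Each node sees arrival rate λ = 21.94/hr (tandem ⇒ throughput preserved).
W₁ = 1/(μ₁−λ) = 1/(50.63−21.94) = 0.03486 hr
W₂ = 1/(μ₂−λ) = 1/(63.19−21.94) = 0.02424 hr
W_total = W₁ + W₂ = 0.03486 + 0.02424 = 0.05910 hr

Final: 0.05910 hr


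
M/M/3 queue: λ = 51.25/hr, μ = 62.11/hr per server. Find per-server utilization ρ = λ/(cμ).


ρ = λ/(cμ) = 51.25/(3·62.11) = 51.25/186.33 = 0.2750

Final: 0.2750


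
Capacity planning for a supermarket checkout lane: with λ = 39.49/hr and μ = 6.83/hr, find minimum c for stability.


Stability requires cμ > λ ⇔ c > λ/μ.
λ/μ = 39.49/6.83 = 5.7818
Minimum integer c = ⌊5.7818⌋ + 1 = 6
Check: 6·6.83 = 40.98 > 39.49, while 5·6.83 = 34.15 ≤ 39.49

Final: 6 servers


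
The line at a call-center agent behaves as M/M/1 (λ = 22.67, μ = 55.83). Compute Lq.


ρ = 22.67/55.83 = 0.4061
Lq = ρ²/(1−ρ) = 0.1649/0.5939 = 0.2776

Final: 0.2776


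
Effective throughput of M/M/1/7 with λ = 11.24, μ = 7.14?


ρ = 1.5742; P_K = (1−ρ)ρ^7/(1−ρ^8) = 0.374703
λ_eff = λ(1 − P_K) = 11.24·(1 − 0.374703) = 11.24·0.625297 = 7.0283 /hr

Final: 7.0283 /hr


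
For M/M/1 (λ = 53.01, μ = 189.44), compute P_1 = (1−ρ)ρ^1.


ρ = 53.01/189.44 = 0.2798
P_n = (1−ρ)·ρ^n = (1 − 0.2798)·0.2798^1 = 0.7202·0.279825 = 0.201523

Final: 0.201523


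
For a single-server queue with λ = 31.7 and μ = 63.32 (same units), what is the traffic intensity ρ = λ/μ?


ρ = λ/μ = 31.7/63.32 = 0.5006

Final: 0.5006


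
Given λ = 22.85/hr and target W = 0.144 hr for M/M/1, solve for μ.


W = 1/(μ−λ) ⇒ μ − λ = 1/W = 1/0.144 = 6.9444
μ = λ + 1/W = 22.85 + 6.9444 = 29.7944 per hr

Final: 29.7944 /hr


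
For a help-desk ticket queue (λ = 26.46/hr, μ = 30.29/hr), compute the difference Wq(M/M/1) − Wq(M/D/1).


ρ = 26.46/30.29 = 0.8736
Wq(M/M/1) = ρ/(μ−λ) = 0.8736/3.83 = 0.22808 hr
Wq(M/D/1) = ρ/(2(μ−λ)) = 0.11404 hr
Savings = 0.22808 − 0.11404 = 0.11404 hr

Final: 0.11404 hr


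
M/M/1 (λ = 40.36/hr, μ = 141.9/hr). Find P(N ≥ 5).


ρ = 40.36/141.9 = 0.2844
P(N ≥ n) = ρ^n = 0.2844^5 = 0.001861

Final: 0.001861


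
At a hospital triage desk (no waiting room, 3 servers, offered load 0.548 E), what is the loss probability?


B(c,a) = (a^c/c!) / Σ_{k=0}^{c} a^k/k!
a^3/3! = 0.027428
Σ terms (k=0..3): 1.00000 + 0.54800 + 0.15015 + 0.02743 = 1.725580
B = 0.027428/1.725580 = 0.015895

Final: 0.015895


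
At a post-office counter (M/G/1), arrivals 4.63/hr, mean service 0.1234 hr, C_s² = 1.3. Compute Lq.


ρ = λ·E[S] = 4.63·0.1234 = 0.5713
Lq = ρ²(1+C_s²)/(2(1−ρ)) = 0.3264·(1+1.3)/(2·0.4287)
= 0.3264·2.3000/0.8573 = 0.87575

Final: 0.87575


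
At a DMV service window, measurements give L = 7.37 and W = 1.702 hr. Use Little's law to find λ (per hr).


λ = L/W = 7.37/1.702 = 4.3302 /hr

Final: 4.3302 /hr


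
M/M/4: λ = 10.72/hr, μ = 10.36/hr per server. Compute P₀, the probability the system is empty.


a = λ/μ = 10.72/10.36 = 1.0347; ρ = a/c = 0.2587
Σ_{k=0}^{3} a^k/k! (terms k=0..3) = 1.00000 + 1.03475 + 0.53535 + 0.18465 = 2.75475
Tail: a^4/(4!(1−ρ)) = 1.14641/(24·0.7413) = 0.06444
P₀ = 1/(2.75475 + 0.06444) = 1/2.81919 = 0.354712

Final: 0.354712


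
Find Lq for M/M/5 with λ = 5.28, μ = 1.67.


a = λ/μ = 3.1617; ρ = a/5 = 0.6323
P₀ = 0.038833
Lq = P₀·a^c·ρ / (c!·(1−ρ)²) = 0.038833·315.92737·0.6323/(120·0.13518)
= 0.47824

Final: 0.47824


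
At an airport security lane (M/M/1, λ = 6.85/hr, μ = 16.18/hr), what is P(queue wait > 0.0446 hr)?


ρ = 6.85/16.18 = 0.4234
P(Wq > t) = ρ·e^{−(μ−λ)t} = 0.4234·e^{−0.4161}
= 0.4234·0.659602 = 0.279251

Final: 0.279251


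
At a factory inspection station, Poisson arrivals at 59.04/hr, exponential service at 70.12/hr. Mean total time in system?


W = 1/(μ−λ) = 1/(70.12 − 59.04) = 1/11.08 = 0.09025 hr

Final: 0.09025 hr


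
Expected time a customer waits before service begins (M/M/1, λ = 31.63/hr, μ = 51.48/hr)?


ρ = 31.63/51.48 = 0.6144
Wq = ρ/(μ−λ) = 0.6144/(51.48 − 31.63) = 0.6144/19.85 = 0.03095 hr

Final: 0.03095 hr


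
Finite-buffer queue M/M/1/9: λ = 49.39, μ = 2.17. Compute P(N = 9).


ρ = λ/μ = 49.39/2.17 = 22.7604
P_K = (1−ρ)ρ^K/(1−ρ^(K+1)) = (-21.7604·1639130874968.070801)/(1 − 37307223002153.460938)
= -35668092127185.390625/-37307223002152.460938 = 0.956064

Final: 0.956064


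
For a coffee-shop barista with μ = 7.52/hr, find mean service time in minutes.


Mean service time = 1/μ = 1/7.52 hour = 0.13298 hour
In minutes: 0.13298 × 60 = 7.9787 min

Final: 7.9787 min


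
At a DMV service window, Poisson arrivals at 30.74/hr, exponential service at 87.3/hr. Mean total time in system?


W = 1/(μ−λ) = 1/(87.3 − 30.74) = 1/56.56 = 0.01768 hr

Final: 0.01768 hr


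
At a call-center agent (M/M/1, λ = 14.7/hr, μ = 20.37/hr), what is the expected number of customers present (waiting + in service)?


ρ = λ/μ = 14.7/20.37 = 0.7216
L = ρ/(1−ρ) = 0.7216/(1 − 0.7216) = 0.7216/0.2784 = 2.5926

Final: 2.5926


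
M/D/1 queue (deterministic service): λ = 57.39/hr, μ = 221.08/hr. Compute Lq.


ρ = 57.39/221.08 = 0.2596
M/D/1: Lq = ρ²/(2(1−ρ)) = 0.06739/(2·0.7404) = 0.04551

Final: 0.04551


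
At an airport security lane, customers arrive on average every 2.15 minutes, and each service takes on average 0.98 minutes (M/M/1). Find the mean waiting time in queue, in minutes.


λ = 60/2.15 = 27.9070 /hr
μ = 60/0.98 = 61.2245 /hr
ρ = λ/μ = 27.9070/61.2245 = 0.4558
Wq = ρ/(μ−λ) = 0.4558/(61.2245−27.9070) = 0.01368 hr
In minutes: 0.01368·60 = 0.8209 min

Final: 0.8209 min


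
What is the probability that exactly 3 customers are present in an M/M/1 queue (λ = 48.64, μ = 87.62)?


ρ = 48.64/87.62 = 0.5551
P_n = (1−ρ)·ρ^n = (1 − 0.5551)·0.5551^3 = 0.4449·0.171069 = 0.076104

Final: 0.076104


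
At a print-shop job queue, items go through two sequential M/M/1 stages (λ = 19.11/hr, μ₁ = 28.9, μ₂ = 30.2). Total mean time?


Each node sees arrival rate λ = 19.11/hr (tandem ⇒ throughput preserved).
W₁ = 1/(μ₁−λ) = 1/(28.9−19.11) = 0.10215 hr
W₂ = 1/(μ₂−λ) = 1/(30.2−19.11) = 0.09017 hr
W_total = W₁ + W₂ = 0.10215 + 0.09017 = 0.19232 hr

Final: 0.19232 hr


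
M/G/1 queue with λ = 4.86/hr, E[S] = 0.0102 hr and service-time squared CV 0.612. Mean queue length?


ρ = λ·E[S] = 4.86·0.0102 = 0.04957
Lq = ρ²(1+C_s²)/(2(1−ρ)) = 0.002457·(1+0.612)/(2·0.9504)
= 0.002457·1.6120/1.9009 = 0.002084

Final: 0.002084


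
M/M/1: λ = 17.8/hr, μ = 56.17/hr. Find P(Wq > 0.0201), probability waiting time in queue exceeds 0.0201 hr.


ρ = 17.8/56.17 = 0.3169
P(Wq > t) = ρ·e^{−(μ−λ)t} = 0.3169·e^{−0.7712}
= 0.3169·0.462441 = 0.146545

Final: 0.146545


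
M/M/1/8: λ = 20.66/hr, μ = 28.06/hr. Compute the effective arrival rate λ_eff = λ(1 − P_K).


ρ = 0.7363; P_K = (1−ρ)ρ^8/(1−ρ^9) = 0.024323
λ_eff = λ(1 − P_K) = 20.66·(1 − 0.024323) = 20.66·0.975677 = 20.1575 /hr

Final: 20.1575 /hr


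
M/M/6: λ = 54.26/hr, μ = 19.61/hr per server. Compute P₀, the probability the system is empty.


a = λ/μ = 54.26/19.61 = 2.7670; ρ = a/c = 0.4612
Σ_{k=0}^{5} a^k/k! (terms k=0..5) = 1.00000 + 2.76696 + 3.82802 + 3.53066 + 2.44229 + 1.35154 = 14.91947
Tail: a^6/(6!(1−ρ)) = 448.75900/(720·0.5388) = 1.15670
P₀ = 1/(14.91947 + 1.15670) = 1/16.07617 = 0.062204

Final: 0.062204


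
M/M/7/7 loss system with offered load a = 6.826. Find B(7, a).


B(c,a) = (a^c/c!) / Σ_{k=0}^{c} a^k/k!
a^7/7! = 137.004064
Σ terms (k=0..7): 1.00000 + 6.82600 + 23.29714 + 53.00875 + 90.45944 + 123.49523 + 140.49640 + 137.00406 = 575.587028
B = 137.004064/575.587028 = 0.238025

Final: 0.238025


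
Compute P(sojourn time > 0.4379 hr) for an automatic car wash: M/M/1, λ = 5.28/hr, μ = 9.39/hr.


W ~ Exponential(μ−λ) for M/M/1.
μ − λ = 9.39 − 5.28 = 4.1100
P(W > t) = e^{−(μ−λ)t} = e^{−1.7998} = 0.165337

Final: 0.165337


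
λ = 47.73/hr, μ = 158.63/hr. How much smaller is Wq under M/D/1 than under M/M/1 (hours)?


ρ = 47.73/158.63 = 0.3009
Wq(M/M/1) = ρ/(μ−λ) = 0.3009/110.90 = 0.002713 hr
Wq(M/D/1) = ρ/(2(μ−λ)) = 0.001357 hr
Savings = 0.002713 − 0.001357 = 0.001357 hr

Final: 0.001357 hr


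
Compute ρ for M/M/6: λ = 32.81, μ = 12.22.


ρ = λ/(cμ) = 32.81/(6·12.22) = 32.81/73.32 = 0.4475

Final: 0.4475


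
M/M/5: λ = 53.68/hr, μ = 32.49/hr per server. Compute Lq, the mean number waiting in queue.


a = λ/μ = 1.6522; ρ = a/5 = 0.3304
P₀ = 0.191114
Lq = P₀·a^c·ρ / (c!·(1−ρ)²) = 0.191114·12.31159·0.3304/(120·0.44831)
= 0.01445

Final: 0.01445


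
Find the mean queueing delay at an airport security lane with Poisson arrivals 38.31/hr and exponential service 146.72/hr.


ρ = 38.31/146.72 = 0.2611
Wq = ρ/(μ−λ) = 0.2611/(146.72 − 38.31) = 0.2611/108.41 = 0.002409 hr

Final: 0.002409 hr


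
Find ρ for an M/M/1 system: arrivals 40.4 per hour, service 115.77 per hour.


ρ = λ/μ = 40.4/115.77 = 0.3490

Final: 0.3490


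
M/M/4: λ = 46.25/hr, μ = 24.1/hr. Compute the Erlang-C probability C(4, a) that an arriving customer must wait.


a = λ/μ = 1.9191; ρ = a/4 = 0.4798
P₀ = 0.142352 (from M/M/c formula)
C(c,a) = [a^c/(c!(1−ρ))]·P₀ = [13.56372/(24·0.5202)]·0.142352
= 1.08636·0.142352 = 0.154645

Final: 0.154645


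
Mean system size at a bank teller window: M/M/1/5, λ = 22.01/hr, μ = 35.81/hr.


ρ = 22.01/35.81 = 0.6146
L = ρ[1 − (K+1)ρ^K + Kρ^(K+1)] / [(1−ρ)(1−ρ^(K+1))]
Numerator: 0.6146·(1 − 6·0.087716 + 5·0.053913) = 0.456838
Denominator: (0.3854)·(0.946087) = 0.364591
L = 0.456838/0.364591 = 1.2530

Final: 1.2530


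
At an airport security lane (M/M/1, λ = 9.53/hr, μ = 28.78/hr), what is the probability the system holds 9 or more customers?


ρ = 9.53/28.78 = 0.3311
P(N ≥ n) = ρ^n = 0.3311^9 = 0.00004787

Final: 0.00004787


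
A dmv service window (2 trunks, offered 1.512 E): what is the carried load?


B(2,1.512) = 0.312736 (Erlang-B)
Carried load = a(1 − B) = 1.512·(1 − 0.312736) = 1.512·0.687264 = 1.0391 E

Final: 1.0391 Erlangs


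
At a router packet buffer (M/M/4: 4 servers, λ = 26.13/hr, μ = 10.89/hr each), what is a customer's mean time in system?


a = 2.3994; ρ = 0.5999; P₀ = 0.083110
Lq = P₀·a^c·ρ/(c!(1−ρ)²) = 0.43005
Wq = Lq/λ = 0.43005/26.13 = 0.01646 hr
W = Wq + 1/μ = 0.01646 + 0.09183 = 0.10829 hr

Final: 0.10829 hr


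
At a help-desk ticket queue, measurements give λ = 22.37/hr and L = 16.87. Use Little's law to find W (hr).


W = L/λ = 16.87/22.37 = 0.7541 hr

Final: 0.7541 hr


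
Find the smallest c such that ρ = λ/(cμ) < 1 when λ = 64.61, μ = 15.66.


Stability requires cμ > λ ⇔ c > λ/μ.
λ/μ = 64.61/15.66 = 4.1258
Minimum integer c = ⌊4.1258⌋ + 1 = 5
Check: 5·15.66 = 78.30 > 64.61, while 4·15.66 = 62.64 ≤ 64.61

Final: 5 servers


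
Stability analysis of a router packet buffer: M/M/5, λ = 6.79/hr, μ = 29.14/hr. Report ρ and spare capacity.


Total capacity cμ = 5·29.14 = 145.70/hr
ρ = λ/(cμ) = 6.79/145.70 = 0.04660
Stable ⇔ ρ < 1: YES
Spare capacity = cμ − λ = 145.70 − 6.79 = 138.91/hr

Final: ρ = 0.04660; stable; margin = 138.91/hr


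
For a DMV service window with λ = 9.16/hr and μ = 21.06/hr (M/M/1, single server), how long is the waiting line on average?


ρ = 9.16/21.06 = 0.4349
Lq = ρ²/(1−ρ) = 0.1892/0.5651 = 0.3348

Final: 0.3348


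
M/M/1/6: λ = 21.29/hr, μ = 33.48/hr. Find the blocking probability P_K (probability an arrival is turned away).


ρ = λ/μ = 21.29/33.48 = 0.6359
P_K = (1−ρ)ρ^K/(1−ρ^(K+1)) = (0.3641·0.066121)/(1 − 0.042047)
= 0.024075/0.957953 = 0.025131

Final: 0.025131


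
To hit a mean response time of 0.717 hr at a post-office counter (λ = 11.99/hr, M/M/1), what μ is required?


W = 1/(μ−λ) ⇒ μ − λ = 1/W = 1/0.717 = 1.3947
μ = λ + 1/W = 11.99 + 1.3947 = 13.3847 per hr

Final: 13.3847 /hr


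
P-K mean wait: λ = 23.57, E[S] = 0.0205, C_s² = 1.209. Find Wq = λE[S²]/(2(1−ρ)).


ρ = λ·E[S] = 23.57·0.0205 = 0.4832
E[S²] = E[S]²(1+C_s²) = 0.0205²·(1+1.209) = 0.0009283
Wq = λ·E[S²]/(2(1−ρ)) = 23.57·0.0009283/(2·0.5168) = 0.02117 hr

Final: 0.02117 hr


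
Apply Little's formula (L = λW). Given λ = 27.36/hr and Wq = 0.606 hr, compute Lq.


Lq = λWq = 27.36·0.606 = 16.5802

Final: 16.5802


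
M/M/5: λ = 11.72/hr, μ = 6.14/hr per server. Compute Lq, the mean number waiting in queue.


a = λ/μ = 1.9088; ρ = a/5 = 0.3818
P₀ = 0.147398
Lq = P₀·a^c·ρ / (c!·(1−ρ)²) = 0.147398·25.33939·0.3818/(120·0.38222)
= 0.03109

Final: 0.03109


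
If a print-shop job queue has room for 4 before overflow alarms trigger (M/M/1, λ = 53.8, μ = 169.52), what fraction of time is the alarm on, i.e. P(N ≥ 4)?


ρ = 53.8/169.52 = 0.3174
P(N ≥ n) = ρ^n = 0.3174^4 = 0.010145

Final: 0.010145


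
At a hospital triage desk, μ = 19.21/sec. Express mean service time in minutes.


Mean service time = 1/μ = 1/19.21 second = 0.05206 second
In minutes: 0.05206 × 0.0166667 = 0.0008676 min

Final: 0.0008676 min


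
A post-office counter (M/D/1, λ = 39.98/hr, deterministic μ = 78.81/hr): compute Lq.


ρ = 39.98/78.81 = 0.5073
M/D/1: Lq = ρ²/(2(1−ρ)) = 0.2573/(2·0.4927) = 0.26116

Final: 0.26116


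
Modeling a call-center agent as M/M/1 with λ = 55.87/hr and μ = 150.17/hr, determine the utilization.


ρ = λ/μ = 55.87/150.17 = 0.3720

Final: 0.3720


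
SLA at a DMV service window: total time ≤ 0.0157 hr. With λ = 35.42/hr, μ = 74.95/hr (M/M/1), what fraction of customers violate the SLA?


W ~ Exponential(μ−λ) for M/M/1.
μ − λ = 74.95 − 35.42 = 39.5300
P(W > t) = e^{−(μ−λ)t} = e^{−0.6206} = 0.537610

Final: 0.537610


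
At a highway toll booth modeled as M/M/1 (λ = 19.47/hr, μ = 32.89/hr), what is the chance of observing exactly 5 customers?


ρ = 19.47/32.89 = 0.5920
P_n = (1−ρ)·ρ^n = (1 − 0.5920)·0.5920^5 = 0.4080·0.072696 = 0.029662

Final: 0.029662


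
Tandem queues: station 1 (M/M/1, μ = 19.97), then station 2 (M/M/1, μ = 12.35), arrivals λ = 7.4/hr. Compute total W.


Each node sees arrival rate λ = 7.4/hr (tandem ⇒ throughput preserved).
W₁ = 1/(μ₁−λ) = 1/(19.97−7.4) = 0.07955 hr
W₂ = 1/(μ₂−λ) = 1/(12.35−7.4) = 0.20202 hr
W_total = W₁ + W₂ = 0.07955 + 0.20202 = 0.28157 hr

Final: 0.28157 hr


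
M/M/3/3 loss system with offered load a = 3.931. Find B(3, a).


B(c,a) = (a^c/c!) / Σ_{k=0}^{c} a^k/k!
a^3/3! = 10.124134
Σ terms (k=0..3): 1.00000 + 3.93100 + 7.72638 + 10.12413 = 22.781514
B = 10.124134/22.781514 = 0.444401

Final: 0.444401


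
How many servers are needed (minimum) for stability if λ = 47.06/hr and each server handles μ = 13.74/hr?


Stability requires cμ > λ ⇔ c > λ/μ.
λ/μ = 47.06/13.74 = 3.4250
Minimum integer c = ⌊3.4250⌋ + 1 = 4
Check: 4·13.74 = 54.96 > 47.06, while 3·13.74 = 41.22 ≤ 47.06

Final: 4 servers


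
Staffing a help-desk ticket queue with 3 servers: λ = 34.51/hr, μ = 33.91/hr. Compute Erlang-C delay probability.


a = λ/μ = 1.0177; ρ = a/3 = 0.3392
P₀ = 0.356964 (from M/M/c formula)
C(c,a) = [a^c/(c!(1−ρ))]·P₀ = [1.05403/(6·0.6608)]·0.356964
= 0.26586·0.356964 = 0.094902

Final: 0.094902


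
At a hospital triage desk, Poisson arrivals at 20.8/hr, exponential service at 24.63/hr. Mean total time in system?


W = 1/(μ−λ) = 1/(24.63 − 20.8) = 1/3.83 = 0.2611 hr

Final: 0.2611 hr


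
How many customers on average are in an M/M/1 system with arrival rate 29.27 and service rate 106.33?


ρ = λ/μ = 29.27/106.33 = 0.2753
L = ρ/(1−ρ) = 0.2753/(1 − 0.2753) = 0.2753/0.7247 = 0.3798

Final: 0.3798


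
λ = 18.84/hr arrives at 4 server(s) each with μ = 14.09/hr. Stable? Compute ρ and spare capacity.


Total capacity cμ = 4·14.09 = 56.36/hr
ρ = λ/(cμ) = 18.84/56.36 = 0.3343
Stable ⇔ ρ < 1: YES
Spare capacity = cμ − λ = 56.36 − 18.84 = 37.52/hr

Final: ρ = 0.3343; stable; margin = 37.52/hr


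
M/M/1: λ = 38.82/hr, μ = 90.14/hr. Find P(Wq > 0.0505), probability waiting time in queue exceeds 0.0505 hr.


ρ = 38.82/90.14 = 0.4307
P(Wq > t) = ρ·e^{−(μ−λ)t} = 0.4307·e^{−2.5917}
= 0.4307·0.074896 = 0.032255

Final: 0.032255


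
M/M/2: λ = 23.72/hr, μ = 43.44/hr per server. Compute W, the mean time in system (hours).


a = 0.5460; ρ = 0.2730; P₀ = 0.571067
Lq = P₀·a^c·ρ/(c!(1−ρ)²) = 0.04398
Wq = Lq/λ = 0.04398/23.72 = 0.001854 hr
W = Wq + 1/μ = 0.001854 + 0.02302 = 0.02487 hr

Final: 0.02487 hr


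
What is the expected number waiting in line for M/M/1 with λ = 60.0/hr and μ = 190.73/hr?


ρ = 60.0/190.73 = 0.3146
Lq = ρ²/(1−ρ) = 0.09896/0.6854 = 0.1444

Final: 0.1444


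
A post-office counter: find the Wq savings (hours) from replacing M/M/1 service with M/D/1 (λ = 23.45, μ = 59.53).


ρ = 23.45/59.53 = 0.3939
Wq(M/M/1) = ρ/(μ−λ) = 0.3939/36.08 = 0.01092 hr
Wq(M/D/1) = ρ/(2(μ−λ)) = 0.005459 hr
Savings = 0.01092 − 0.005459 = 0.005459 hr

Final: 0.005459 hr


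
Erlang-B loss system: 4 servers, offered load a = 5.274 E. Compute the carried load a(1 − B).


B(4,5.274) = 0.419378 (Erlang-B)
Carried load = a(1 − B) = 5.274·(1 − 0.419378) = 5.274·0.580622 = 3.0622 E

Final: 3.0622 Erlangs


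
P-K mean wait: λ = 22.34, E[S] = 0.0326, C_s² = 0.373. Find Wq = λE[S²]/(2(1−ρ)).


ρ = λ·E[S] = 22.34·0.0326 = 0.7283
E[S²] = E[S]²(1+C_s²) = 0.0326²·(1+0.373) = 0.001459
Wq = λ·E[S²]/(2(1−ρ)) = 22.34·0.001459/(2·0.2717) = 0.05999 hr

Final: 0.05999 hr


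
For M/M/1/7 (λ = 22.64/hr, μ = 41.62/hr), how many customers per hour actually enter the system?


ρ = 0.5440; P_K = (1−ρ)ρ^7/(1−ρ^8) = 0.006477
λ_eff = λ(1 − P_K) = 22.64·(1 − 0.006477) = 22.64·0.993523 = 22.4934 /hr

Final: 22.4934 /hr


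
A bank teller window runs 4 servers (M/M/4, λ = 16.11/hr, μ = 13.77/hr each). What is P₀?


a = λ/μ = 16.11/13.77 = 1.1699; ρ = a/c = 0.2925
Σ_{k=0}^{3} a^k/k! (terms k=0..3) = 1.00000 + 1.16993 + 0.68437 + 0.26689 = 3.12120
Tail: a^4/(4!(1−ρ)) = 1.87347/(24·0.7075) = 0.11033
P₀ = 1/(3.12120 + 0.11033) = 1/3.23153 = 0.309451

Final: 0.309451


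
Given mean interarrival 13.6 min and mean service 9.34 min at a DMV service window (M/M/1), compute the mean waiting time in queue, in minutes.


λ = 60/13.6 = 4.4118 /hr
μ = 60/9.34 = 6.4240 /hr
ρ = λ/μ = 4.4118/6.4240 = 0.6868
Wq = ρ/(μ−λ) = 0.6868/(6.4240−4.4118) = 0.34130 hr
In minutes: 0.34130·60 = 20.478 min

Final: 20.478 min


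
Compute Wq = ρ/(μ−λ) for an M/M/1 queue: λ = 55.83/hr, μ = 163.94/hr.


ρ = 55.83/163.94 = 0.3406
Wq = ρ/(μ−λ) = 0.3406/(163.94 − 55.83) = 0.3406/108.11 = 0.003150 hr

Final: 0.003150 hr


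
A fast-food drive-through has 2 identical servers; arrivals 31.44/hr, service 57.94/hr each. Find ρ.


ρ = λ/(cμ) = 31.44/(2·57.94) = 31.44/115.88 = 0.2713

Final: 0.2713


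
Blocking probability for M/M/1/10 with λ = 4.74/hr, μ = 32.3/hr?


ρ = λ/μ = 4.74/32.3 = 0.1467
P_K = (1−ρ)ρ^K/(1−ρ^(K+1)) = (0.8533·0.000000004632)/(1 − 6.797e-10)
= 0.000000003952/1.000000 = 0.000000003952

Final: 0.000000003952


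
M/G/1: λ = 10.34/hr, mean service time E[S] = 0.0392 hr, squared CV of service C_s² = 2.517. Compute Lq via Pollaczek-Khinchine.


ρ = λ·E[S] = 10.34·0.0392 = 0.4053
Lq = ρ²(1+C_s²)/(2(1−ρ)) = 0.1643·(1+2.517)/(2·0.5947)
= 0.1643·3.5170/1.1893 = 0.48582

Final: 0.48582


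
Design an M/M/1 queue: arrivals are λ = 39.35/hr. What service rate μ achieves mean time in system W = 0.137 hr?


W = 1/(μ−λ) ⇒ μ − λ = 1/W = 1/0.137 = 7.2993
μ = λ + 1/W = 39.35 + 7.2993 = 46.6493 per hr

Final: 46.6493 /hr


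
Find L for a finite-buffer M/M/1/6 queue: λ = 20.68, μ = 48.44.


ρ = 20.68/48.44 = 0.4269
L = ρ[1 − (K+1)ρ^K + Kρ^(K+1)] / [(1−ρ)(1−ρ^(K+1))]
Numerator: 0.4269·(1 − 7·0.006055 + 6·0.002585) = 0.415447
Denominator: (0.5731)·(0.997415) = 0.571599
L = 0.415447/0.571599 = 0.7268

Final: 0.7268


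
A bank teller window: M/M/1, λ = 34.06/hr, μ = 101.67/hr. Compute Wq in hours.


ρ = 34.06/101.67 = 0.3350
Wq = ρ/(μ−λ) = 0.3350/(101.67 − 34.06) = 0.3350/67.61 = 0.004955 hr

Final: 0.004955 hr


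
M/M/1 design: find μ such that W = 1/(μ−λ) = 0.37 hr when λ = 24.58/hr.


W = 1/(μ−λ) ⇒ μ − λ = 1/W = 1/0.37 = 2.7027
μ = λ + 1/W = 24.58 + 2.7027 = 27.2827 per hr

Final: 27.2827 /hr


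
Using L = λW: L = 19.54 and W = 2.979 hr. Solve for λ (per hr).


λ = L/W = 19.54/2.979 = 6.5592 /hr

Final: 6.5592 /hr


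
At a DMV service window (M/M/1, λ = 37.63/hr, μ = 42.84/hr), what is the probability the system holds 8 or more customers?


ρ = 37.63/42.84 = 0.8784
P(N ≥ n) = ρ^n = 0.8784^8 = 0.354387

Final: 0.354387


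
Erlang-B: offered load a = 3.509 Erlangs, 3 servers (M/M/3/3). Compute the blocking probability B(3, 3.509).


B(c,a) = (a^c/c!) / Σ_{k=0}^{c} a^k/k!
a^3/3! = 7.201100
Σ terms (k=0..3): 1.00000 + 3.50900 + 6.15654 + 7.20110 = 17.866641
B = 7.201100/17.866641 = 0.403047

Final: 0.403047


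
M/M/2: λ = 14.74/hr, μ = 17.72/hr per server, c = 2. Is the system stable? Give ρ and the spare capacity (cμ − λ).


Total capacity cμ = 2·17.72 = 35.44/hr
ρ = λ/(cμ) = 14.74/35.44 = 0.4159
Stable ⇔ ρ < 1: YES
Spare capacity = cμ − λ = 35.44 − 14.74 = 20.70/hr

Final: ρ = 0.4159; stable; margin = 20.70/hr


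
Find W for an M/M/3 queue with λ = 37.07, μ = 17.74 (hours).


a = 2.0896; ρ = 0.6965; P₀ = 0.097236
Lq = P₀·a^c·ρ/(c!(1−ρ)²) = 1.11849
Wq = Lq/λ = 1.11849/37.07 = 0.03017 hr
W = Wq + 1/μ = 0.03017 + 0.05637 = 0.08654 hr

Final: 0.08654 hr


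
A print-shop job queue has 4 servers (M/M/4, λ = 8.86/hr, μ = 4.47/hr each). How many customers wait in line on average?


a = λ/μ = 1.9821; ρ = a/4 = 0.4955
P₀ = 0.132994
Lq = P₀·a^c·ρ / (c!·(1−ρ)²) = 0.132994·15.43493·0.4955/(24·0.25449)
= 0.16654

Final: 0.16654


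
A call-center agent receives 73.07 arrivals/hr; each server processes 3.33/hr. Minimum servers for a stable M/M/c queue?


Stability requires cμ > λ ⇔ c > λ/μ.
λ/μ = 73.07/3.33 = 21.9429
Minimum integer c = ⌊21.9429⌋ + 1 = 22
Check: 22·3.33 = 73.26 > 73.07, while 21·3.33 = 69.93 ≤ 73.07

Final: 22 servers


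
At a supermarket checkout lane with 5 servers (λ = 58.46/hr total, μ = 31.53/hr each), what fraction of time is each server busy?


ρ = λ/(cμ) = 58.46/(5·31.53) = 58.46/157.65 = 0.3708

Final: 0.3708


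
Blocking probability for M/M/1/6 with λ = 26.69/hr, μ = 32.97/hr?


ρ = λ/μ = 26.69/32.97 = 0.8095
P_K = (1−ρ)ρ^K/(1−ρ^(K+1)) = (0.1905·0.281435)/(1 − 0.227828)
= 0.053607/0.772172 = 0.069423

Final: 0.069423


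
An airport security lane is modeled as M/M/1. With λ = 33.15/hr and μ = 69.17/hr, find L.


ρ = λ/μ = 33.15/69.17 = 0.4793
L = ρ/(1−ρ) = 0.4793/(1 − 0.4793) = 0.4793/0.5207 = 0.9203

Final: 0.9203


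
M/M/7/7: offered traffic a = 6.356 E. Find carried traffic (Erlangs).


B(7,6.356) = 0.208122 (Erlang-B)
Carried load = a(1 − B) = 6.356·(1 − 0.208122) = 6.356·0.791878 = 5.0332 E

Final: 5.0332 Erlangs


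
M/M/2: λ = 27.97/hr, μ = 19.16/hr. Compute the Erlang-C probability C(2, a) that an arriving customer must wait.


a = λ/μ = 1.4598; ρ = a/2 = 0.7299
P₀ = 0.156132 (from M/M/c formula)
C(c,a) = [a^c/(c!(1−ρ))]·P₀ = [2.13105/(2·0.2701)]·0.156132
= 3.94502·0.156132 = 0.615944

Final: 0.615944


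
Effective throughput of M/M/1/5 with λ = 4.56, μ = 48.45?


ρ = 0.09412; P_K = (1−ρ)ρ^5/(1−ρ^6) = 0.000006690
λ_eff = λ(1 − P_K) = 4.56·(1 − 0.000006690) = 4.56·0.999993 = 4.5600 /hr

Final: 4.5600 /hr


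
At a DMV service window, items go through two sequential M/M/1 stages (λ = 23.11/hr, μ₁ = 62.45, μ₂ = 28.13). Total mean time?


Each node sees arrival rate λ = 23.11/hr (tandem ⇒ throughput preserved).
W₁ = 1/(μ₁−λ) = 1/(62.45−23.11) = 0.02542 hr
W₂ = 1/(μ₂−λ) = 1/(28.13−23.11) = 0.19920 hr
W_total = W₁ + W₂ = 0.02542 + 0.19920 = 0.22462 hr

Final: 0.22462 hr


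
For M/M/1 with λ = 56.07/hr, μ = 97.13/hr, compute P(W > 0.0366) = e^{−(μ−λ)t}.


W ~ Exponential(μ−λ) for M/M/1.
μ − λ = 97.13 − 56.07 = 41.0600
P(W > t) = e^{−(μ−λ)t} = e^{−1.5028} = 0.222507

Final: 0.222507


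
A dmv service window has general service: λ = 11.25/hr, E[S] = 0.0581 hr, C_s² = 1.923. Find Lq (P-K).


ρ = λ·E[S] = 11.25·0.0581 = 0.6536
Lq = ρ²(1+C_s²)/(2(1−ρ)) = 0.4272·(1+1.923)/(2·0.3464)
= 0.4272·2.9230/0.6927 = 1.80264

Final: 1.80264


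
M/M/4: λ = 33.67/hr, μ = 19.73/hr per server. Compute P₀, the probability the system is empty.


a = λ/μ = 33.67/19.73 = 1.7065; ρ = a/c = 0.4266
Σ_{k=0}^{3} a^k/k! (terms k=0..3) = 1.00000 + 1.70654 + 1.45614 + 0.82832 = 4.99099
Tail: a^4/(4!(1−ρ)) = 8.48133/(24·0.5734) = 0.61634
P₀ = 1/(4.99099 + 0.61634) = 1/5.60733 = 0.178338

Final: 0.178338


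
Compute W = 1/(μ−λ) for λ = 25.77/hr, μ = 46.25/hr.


W = 1/(μ−λ) = 1/(46.25 − 25.77) = 1/20.48 = 0.04883 hr

Final: 0.04883 hr


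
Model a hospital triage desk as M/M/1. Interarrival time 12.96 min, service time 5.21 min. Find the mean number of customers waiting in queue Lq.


λ = 60/12.96 = 4.6296 /hr
μ = 60/5.21 = 11.5163 /hr
ρ = λ/μ = 4.6296/11.5163 = 0.4020
Lq = ρ²/(1−ρ) = 0.1616/0.5980 = 0.2703

Final: 0.2703


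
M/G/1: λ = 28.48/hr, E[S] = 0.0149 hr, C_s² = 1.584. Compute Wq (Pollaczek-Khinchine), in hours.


ρ = λ·E[S] = 28.48·0.0149 = 0.4244
E[S²] = E[S]²(1+C_s²) = 0.0149²·(1+1.584) = 0.0005737
Wq = λ·E[S²]/(2(1−ρ)) = 28.48·0.0005737/(2·0.5756) = 0.01419 hr

Final: 0.01419 hr


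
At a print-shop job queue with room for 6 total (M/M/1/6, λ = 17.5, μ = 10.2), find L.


ρ = 17.5/10.2 = 1.7157
L = ρ[1 − (K+1)ρ^K + Kρ^(K+1)] / [(1−ρ)(1−ρ^(K+1))]
Numerator: 1.7157·(1 − 7·25.505114 + 6·43.758773) = 145.862234
Denominator: (-0.7157)·(-42.758773) = 30.601867
L = 145.862234/30.601867 = 4.7664

Final: 4.7664


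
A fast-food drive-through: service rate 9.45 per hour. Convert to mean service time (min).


Mean service time = 1/μ = 1/9.45 hour = 0.10582 hour
In minutes: 0.10582 × 60 = 6.3492 min

Final: 6.3492 min


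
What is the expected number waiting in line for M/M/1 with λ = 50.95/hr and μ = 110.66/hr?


ρ = 50.95/110.66 = 0.4604
Lq = ρ²/(1−ρ) = 0.2120/0.5396 = 0.3929

Final: 0.3929


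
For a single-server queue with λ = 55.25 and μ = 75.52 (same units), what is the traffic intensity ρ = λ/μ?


ρ = λ/μ = 55.25/75.52 = 0.7316

Final: 0.7316


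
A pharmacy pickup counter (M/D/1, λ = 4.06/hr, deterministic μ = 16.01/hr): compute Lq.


ρ = 4.06/16.01 = 0.2536
M/D/1: Lq = ρ²/(2(1−ρ)) = 0.06431/(2·0.7464) = 0.04308

Final: 0.04308


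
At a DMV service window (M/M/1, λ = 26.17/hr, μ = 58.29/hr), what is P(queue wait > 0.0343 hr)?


ρ = 26.17/58.29 = 0.4490
P(Wq > t) = ρ·e^{−(μ−λ)t} = 0.4490·e^{−1.1017}
= 0.4490·0.332300 = 0.149190

Final: 0.149190


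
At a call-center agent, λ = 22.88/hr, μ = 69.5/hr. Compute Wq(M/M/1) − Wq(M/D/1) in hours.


ρ = 22.88/69.5 = 0.3292
Wq(M/M/1) = ρ/(μ−λ) = 0.3292/46.62 = 0.007062 hr
Wq(M/D/1) = ρ/(2(μ−λ)) = 0.003531 hr
Savings = 0.007062 − 0.003531 = 0.003531 hr

Final: 0.003531 hr


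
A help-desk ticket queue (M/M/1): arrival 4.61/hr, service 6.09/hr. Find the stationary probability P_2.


ρ = 4.61/6.09 = 0.7570
P_n = (1−ρ)·ρ^n = (1 − 0.7570)·0.7570^2 = 0.2430·0.573017 = 0.139255

Final: 0.139255


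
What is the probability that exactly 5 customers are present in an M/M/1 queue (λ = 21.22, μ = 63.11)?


ρ = 21.22/63.11 = 0.3362
P_n = (1−ρ)·ρ^n = (1 − 0.3362)·0.3362^5 = 0.6638·0.004298 = 0.002853

Final: 0.002853


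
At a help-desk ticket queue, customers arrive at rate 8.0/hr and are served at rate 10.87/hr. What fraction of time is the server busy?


ρ = λ/μ = 8.0/10.87 = 0.7360

Final: 0.7360


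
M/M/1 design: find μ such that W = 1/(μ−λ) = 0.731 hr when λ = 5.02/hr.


W = 1/(μ−λ) ⇒ μ − λ = 1/W = 1/0.731 = 1.3680
μ = λ + 1/W = 5.02 + 1.3680 = 6.3880 per hr

Final: 6.3880 /hr


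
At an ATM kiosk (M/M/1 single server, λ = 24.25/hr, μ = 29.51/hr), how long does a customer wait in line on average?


ρ = 24.25/29.51 = 0.8218
Wq = ρ/(μ−λ) = 0.8218/(29.51 − 24.25) = 0.8218/5.26 = 0.1562 hr

Final: 0.1562 hr


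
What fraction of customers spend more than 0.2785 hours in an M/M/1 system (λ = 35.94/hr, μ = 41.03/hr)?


W ~ Exponential(μ−λ) for M/M/1.
μ − λ = 41.03 − 35.94 = 5.0900
P(W > t) = e^{−(μ−λ)t} = e^{−1.4176} = 0.242303

Final: 0.242303


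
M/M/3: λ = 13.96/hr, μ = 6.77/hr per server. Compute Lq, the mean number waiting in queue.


a = λ/μ = 2.0620; ρ = a/3 = 0.6873
P₀ = 0.101400
Lq = P₀·a^c·ρ / (c!·(1−ρ)²) = 0.101400·8.76779·0.6873/(6·0.09775)
= 1.04190

Final: 1.04190


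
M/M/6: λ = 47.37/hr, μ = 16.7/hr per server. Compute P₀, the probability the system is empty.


a = λ/μ = 47.37/16.7 = 2.8365; ρ = a/c = 0.4728
Σ_{k=0}^{5} a^k/k! (terms k=0..5) = 1.00000 + 2.83653 + 4.02294 + 3.80373 + 2.69734 + 1.53022 = 15.89076
Tail: a^6/(6!(1−ρ)) = 520.86057/(720·0.5272) = 1.37207
P₀ = 1/(15.89076 + 1.37207) = 1/17.26283 = 0.057928

Final: 0.057928


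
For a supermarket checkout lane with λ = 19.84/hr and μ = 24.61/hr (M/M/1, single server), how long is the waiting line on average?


ρ = 19.84/24.61 = 0.8062
Lq = ρ²/(1−ρ) = 0.6499/0.1938 = 3.3532

Final: 3.3532


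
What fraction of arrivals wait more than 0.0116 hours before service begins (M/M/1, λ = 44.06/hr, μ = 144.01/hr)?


ρ = 44.06/144.01 = 0.3060
P(Wq > t) = ρ·e^{−(μ−λ)t} = 0.3060·e^{−1.1594}
= 0.3060·0.313668 = 0.095967

Final: 0.095967


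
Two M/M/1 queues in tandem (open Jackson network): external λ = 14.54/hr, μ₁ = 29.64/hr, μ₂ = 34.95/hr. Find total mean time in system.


Each node sees arrival rate λ = 14.54/hr (tandem ⇒ throughput preserved).
W₁ = 1/(μ₁−λ) = 1/(29.64−14.54) = 0.06623 hr
W₂ = 1/(μ₂−λ) = 1/(34.95−14.54) = 0.04900 hr
W_total = W₁ + W₂ = 0.06623 + 0.04900 = 0.11522 hr

Final: 0.11522 hr


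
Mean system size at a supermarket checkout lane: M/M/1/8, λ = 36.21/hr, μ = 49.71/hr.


ρ = 36.21/49.71 = 0.7284
L = ρ[1 − (K+1)ρ^K + Kρ^(K+1)] / [(1−ρ)(1−ρ^(K+1))]
Numerator: 0.7284·(1 − 9·0.079264 + 8·0.057738) = 0.545245
Denominator: (0.2716)·(0.942262) = 0.255895
L = 0.545245/0.255895 = 2.1307

Final: 2.1307


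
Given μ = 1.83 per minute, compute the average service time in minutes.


Mean service time = 1/μ = 1/1.83 minute = 0.54645 minute
In minutes: 0.54645 × 1 = 0.5464 min

Final: 0.5464 min


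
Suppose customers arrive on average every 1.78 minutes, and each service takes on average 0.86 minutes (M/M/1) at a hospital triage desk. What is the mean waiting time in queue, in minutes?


λ = 60/1.78 = 33.7079 /hr
μ = 60/0.86 = 69.7674 /hr
ρ = λ/μ = 33.7079/69.7674 = 0.4831
Wq = ρ/(μ−λ) = 0.4831/(69.7674−33.7079) = 0.01340 hr
In minutes: 0.01340·60 = 0.8039 min

Final: 0.8039 min


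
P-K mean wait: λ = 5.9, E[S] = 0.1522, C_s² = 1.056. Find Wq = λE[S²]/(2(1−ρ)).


ρ = λ·E[S] = 5.9·0.1522 = 0.8980
E[S²] = E[S]²(1+C_s²) = 0.1522²·(1+1.056) = 0.047627
Wq = λ·E[S²]/(2(1−ρ)) = 5.9·0.047627/(2·0.1020) = 1.37717 hr

Final: 1.37717 hr


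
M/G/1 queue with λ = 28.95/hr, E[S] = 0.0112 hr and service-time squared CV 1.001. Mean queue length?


ρ = λ·E[S] = 28.95·0.0112 = 0.3242
Lq = ρ²(1+C_s²)/(2(1−ρ)) = 0.1051·(1+1.001)/(2·0.6758)
= 0.1051·2.0010/1.3515 = 0.15565

Final: 0.15565


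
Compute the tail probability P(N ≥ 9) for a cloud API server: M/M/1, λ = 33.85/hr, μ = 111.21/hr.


ρ = 33.85/111.21 = 0.3044
P(N ≥ n) = ρ^n = 0.3044^9 = 0.00002243

Final: 0.00002243


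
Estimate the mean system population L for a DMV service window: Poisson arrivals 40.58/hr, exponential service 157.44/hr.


ρ = λ/μ = 40.58/157.44 = 0.2577
L = ρ/(1−ρ) = 0.2577/(1 − 0.2577) = 0.2577/0.7423 = 0.3473

Final: 0.3473


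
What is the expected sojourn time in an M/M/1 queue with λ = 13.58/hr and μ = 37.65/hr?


W = 1/(μ−λ) = 1/(37.65 − 13.58) = 1/24.07 = 0.04155 hr

Final: 0.04155 hr


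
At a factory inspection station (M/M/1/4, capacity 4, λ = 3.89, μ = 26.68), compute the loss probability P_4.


ρ = λ/μ = 3.89/26.68 = 0.1458
P_K = (1−ρ)ρ^K/(1−ρ^(K+1)) = (0.8542·0.0004519)/(1 − 0.00006589)
= 0.0003860/0.999934 = 0.0003860

Final: 0.0003860


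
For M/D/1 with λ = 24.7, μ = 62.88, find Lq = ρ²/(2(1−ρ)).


ρ = 24.7/62.88 = 0.3928
M/D/1: Lq = ρ²/(2(1−ρ)) = 0.1543/(2·0.6072) = 0.12706

Final: 0.12706


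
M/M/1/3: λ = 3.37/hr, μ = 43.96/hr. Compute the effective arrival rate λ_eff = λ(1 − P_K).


ρ = 0.07666; P_K = (1−ρ)ρ^3/(1−ρ^4) = 0.0004160
λ_eff = λ(1 − P_K) = 3.37·(1 − 0.0004160) = 3.37·0.999584 = 3.3686 /hr

Final: 3.3686 /hr


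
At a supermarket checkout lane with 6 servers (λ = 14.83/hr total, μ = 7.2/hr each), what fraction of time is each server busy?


ρ = λ/(cμ) = 14.83/(6·7.2) = 14.83/43.20 = 0.3433

Final: 0.3433


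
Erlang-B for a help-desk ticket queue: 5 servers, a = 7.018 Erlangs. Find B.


B(c,a) = (a^c/c!) / Σ_{k=0}^{c} a^k/k!
a^5/5! = 141.868368
Σ terms (k=0..5): 1.00000 + 7.01800 + 24.62616 + 57.60880 + 101.07464 + 141.86837 = 333.195974
B = 141.868368/333.195974 = 0.425781

Final: 0.425781


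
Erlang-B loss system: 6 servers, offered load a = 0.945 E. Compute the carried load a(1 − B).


B(6,0.945) = 0.0003845 (Erlang-B)
Carried load = a(1 − B) = 0.945·(1 − 0.0003845) = 0.945·0.999616 = 0.9446 E

Final: 0.9446 Erlangs


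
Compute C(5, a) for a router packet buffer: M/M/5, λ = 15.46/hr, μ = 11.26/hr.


a = λ/μ = 1.3730; ρ = a/5 = 0.2746
P₀ = 0.253096 (from M/M/c formula)
C(c,a) = [a^c/(c!(1−ρ))]·P₀ = [4.87928/(120·0.7254)]·0.253096
= 0.05605·0.253096 = 0.014187

Final: 0.014187


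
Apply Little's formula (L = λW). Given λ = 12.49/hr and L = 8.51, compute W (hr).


W = L/λ = 8.51/12.49 = 0.6813 hr

Final: 0.6813 hr


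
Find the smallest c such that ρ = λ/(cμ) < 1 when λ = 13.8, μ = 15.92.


Stability requires cμ > λ ⇔ c > λ/μ.
λ/μ = 13.8/15.92 = 0.8668
Minimum integer c = ⌊0.8668⌋ + 1 = 1
Check: 1·15.92 = 15.92 > 13.8, while 0·15.92 = 0.00 ≤ 13.8

Final: 1 servers


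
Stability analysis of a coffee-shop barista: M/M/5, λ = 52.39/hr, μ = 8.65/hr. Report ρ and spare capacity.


Total capacity cμ = 5·8.65 = 43.25/hr
ρ = λ/(cμ) = 52.39/43.25 = 1.2113
Stable ⇔ ρ < 1: NO
Spare capacity = cμ − λ = 43.25 − 52.39 = -9.14/hr

Final: ρ = 1.2113; unstable; margin = -9.14/hr


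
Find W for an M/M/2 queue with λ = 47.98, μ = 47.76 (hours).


a = 1.0046; ρ = 0.5023; P₀ = 0.331289
Lq = P₀·a^c·ρ/(c!(1−ρ)²) = 0.33900
Wq = Lq/λ = 0.33900/47.98 = 0.007066 hr
W = Wq + 1/μ = 0.007066 + 0.02094 = 0.02800 hr

Final: 0.02800 hr


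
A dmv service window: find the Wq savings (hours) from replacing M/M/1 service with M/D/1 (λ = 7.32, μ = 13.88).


ρ = 7.32/13.88 = 0.5274
Wq(M/M/1) = ρ/(μ−λ) = 0.5274/6.56 = 0.08039 hr
Wq(M/D/1) = ρ/(2(μ−λ)) = 0.04020 hr
Savings = 0.08039 − 0.04020 = 0.04020 hr

Final: 0.04020 hr


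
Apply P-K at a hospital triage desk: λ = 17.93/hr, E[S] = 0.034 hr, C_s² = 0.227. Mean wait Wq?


ρ = λ·E[S] = 17.93·0.034 = 0.6096
E[S²] = E[S]²(1+C_s²) = 0.034²·(1+0.227) = 0.001418
Wq = λ·E[S²]/(2(1−ρ)) = 17.93·0.001418/(2·0.3904) = 0.03257 hr

Final: 0.03257 hr


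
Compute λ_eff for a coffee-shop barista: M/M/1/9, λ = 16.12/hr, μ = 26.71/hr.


ρ = 0.6035; P_K = (1−ρ)ρ^9/(1−ρ^10) = 0.004239
λ_eff = λ(1 − P_K) = 16.12·(1 − 0.004239) = 16.12·0.995761 = 16.0517 /hr

Final: 16.0517 /hr


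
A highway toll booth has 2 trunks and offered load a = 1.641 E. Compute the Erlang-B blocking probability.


B(c,a) = (a^c/c!) / Σ_{k=0}^{c} a^k/k!
a^2/2! = 1.346440
Σ terms (k=0..2): 1.00000 + 1.64100 + 1.34644 = 3.987440
B = 1.346440/3.987440 = 0.337670

Final: 0.337670


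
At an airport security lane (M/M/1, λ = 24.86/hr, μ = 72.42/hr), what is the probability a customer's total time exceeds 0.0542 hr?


W ~ Exponential(μ−λ) for M/M/1.
μ − λ = 72.42 − 24.86 = 47.5600
P(W > t) = e^{−(μ−λ)t} = e^{−2.5778} = 0.075945

Final: 0.075945


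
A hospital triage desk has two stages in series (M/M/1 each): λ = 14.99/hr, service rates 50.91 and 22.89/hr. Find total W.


Each node sees arrival rate λ = 14.99/hr (tandem ⇒ throughput preserved).
W₁ = 1/(μ₁−λ) = 1/(50.91−14.99) = 0.02784 hr
W₂ = 1/(μ₂−λ) = 1/(22.89−14.99) = 0.12658 hr
W_total = W₁ + W₂ = 0.02784 + 0.12658 = 0.15442 hr

Final: 0.15442 hr


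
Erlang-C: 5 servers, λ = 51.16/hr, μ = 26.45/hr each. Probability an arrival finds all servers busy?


a = λ/μ = 1.9342; ρ = a/5 = 0.3868
P₀ = 0.143637 (from M/M/c formula)
C(c,a) = [a^c/(c!(1−ρ))]·P₀ = [27.07225/(120·0.6132)]·0.143637
= 0.36794·0.143637 = 0.052849

Final: 0.052849


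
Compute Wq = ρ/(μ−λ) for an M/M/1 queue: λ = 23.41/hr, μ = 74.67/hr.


ρ = 23.41/74.67 = 0.3135
Wq = ρ/(μ−λ) = 0.3135/(74.67 − 23.41) = 0.3135/51.26 = 0.006116 hr

Final: 0.006116 hr


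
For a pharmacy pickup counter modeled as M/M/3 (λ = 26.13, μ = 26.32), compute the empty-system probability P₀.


a = λ/μ = 26.13/26.32 = 0.9928; ρ = a/c = 0.3309
Σ_{k=0}^{2} a^k/k! (terms k=0..2) = 1.00000 + 0.99278 + 0.49281 = 2.48559
Tail: a^3/(3!(1−ρ)) = 0.97850/(6·0.6691) = 0.24375
P₀ = 1/(2.48559 + 0.24375) = 1/2.72933 = 0.366390

Final: 0.366390


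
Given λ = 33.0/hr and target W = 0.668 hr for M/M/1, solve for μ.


W = 1/(μ−λ) ⇒ μ − λ = 1/W = 1/0.668 = 1.4970
μ = λ + 1/W = 33.0 + 1.4970 = 34.4970 per hr

Final: 34.4970 /hr


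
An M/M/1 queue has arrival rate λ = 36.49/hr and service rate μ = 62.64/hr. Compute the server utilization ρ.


ρ = λ/μ = 36.49/62.64 = 0.5825

Final: 0.5825


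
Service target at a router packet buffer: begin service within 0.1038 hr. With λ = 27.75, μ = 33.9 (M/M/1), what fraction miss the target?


ρ = 27.75/33.9 = 0.8186
P(Wq > t) = ρ·e^{−(μ−λ)t} = 0.8186·e^{−0.6384}
= 0.8186·0.528153 = 0.432337

Final: 0.432337


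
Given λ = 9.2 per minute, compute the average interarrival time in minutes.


Mean interarrival time = 1/λ = 1/9.2 minute = 0.10870 minute
In minutes: 0.10870 × 1 = 0.1087 min

Final: 0.1087 min


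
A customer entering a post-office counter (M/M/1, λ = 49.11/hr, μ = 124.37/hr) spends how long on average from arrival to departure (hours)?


W = 1/(μ−λ) = 1/(124.37 − 49.11) = 1/75.26 = 0.01329 hr

Final: 0.01329 hr
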